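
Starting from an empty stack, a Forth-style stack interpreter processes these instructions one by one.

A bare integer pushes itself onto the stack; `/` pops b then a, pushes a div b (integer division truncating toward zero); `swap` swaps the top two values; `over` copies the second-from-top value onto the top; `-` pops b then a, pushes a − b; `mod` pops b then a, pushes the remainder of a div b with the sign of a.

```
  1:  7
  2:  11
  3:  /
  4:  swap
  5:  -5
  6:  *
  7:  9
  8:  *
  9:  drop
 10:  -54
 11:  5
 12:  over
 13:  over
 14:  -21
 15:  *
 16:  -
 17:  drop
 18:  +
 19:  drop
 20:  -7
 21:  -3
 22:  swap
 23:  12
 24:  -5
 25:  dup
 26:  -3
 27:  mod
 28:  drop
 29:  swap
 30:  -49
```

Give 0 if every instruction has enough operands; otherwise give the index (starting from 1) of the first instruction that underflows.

4

7   7
11  7 11
/   0
swap  — needs 2 operands, stack has 1 → underflow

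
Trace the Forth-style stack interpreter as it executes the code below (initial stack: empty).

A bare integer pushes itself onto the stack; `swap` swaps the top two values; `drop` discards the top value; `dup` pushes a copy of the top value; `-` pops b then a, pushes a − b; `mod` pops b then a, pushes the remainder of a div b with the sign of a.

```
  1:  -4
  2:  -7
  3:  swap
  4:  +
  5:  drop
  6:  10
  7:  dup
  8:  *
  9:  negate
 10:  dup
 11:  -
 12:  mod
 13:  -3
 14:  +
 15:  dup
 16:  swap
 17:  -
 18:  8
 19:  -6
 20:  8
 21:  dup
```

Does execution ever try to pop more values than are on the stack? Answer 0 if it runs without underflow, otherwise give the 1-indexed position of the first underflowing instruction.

12

-4      -4
-7      -4 -7
swap    -7 -4
+       -11
drop    (empty)
10      10
dup     10 10
*       100
negate  -100
dup     -100 -100
-       0
mod  — needs 2 operands, stack has 1 → underflow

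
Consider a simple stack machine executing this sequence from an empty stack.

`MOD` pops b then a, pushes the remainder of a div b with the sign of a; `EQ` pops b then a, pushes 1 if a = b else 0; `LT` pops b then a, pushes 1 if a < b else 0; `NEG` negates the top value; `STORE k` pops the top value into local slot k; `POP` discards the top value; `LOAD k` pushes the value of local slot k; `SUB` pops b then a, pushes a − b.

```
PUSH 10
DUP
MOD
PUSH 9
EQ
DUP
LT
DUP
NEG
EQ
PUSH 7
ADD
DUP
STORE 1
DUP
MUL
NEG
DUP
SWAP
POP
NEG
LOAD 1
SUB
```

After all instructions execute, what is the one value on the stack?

PUSH 10  [10]
DUP      [10, 10]
MOD      [0]
PUSH 9   [0, 9]
EQ       [0]
DUP      [0, 0]
LT       [0]
DUP      [0, 0]
NEG      [0, 0]
EQ       [1]
PUSH 7   [1, 7]
ADD      [8]
DUP      [8, 8]
STORE 1  [8]
DUP      [8, 8]
MUL      [64]
NEG      [-64]
DUP      [-64, -64]
SWAP     [-64, -64]
POP      [-64]
NEG      [64]
LOAD 1   [64, 8]
SUB      [56]

56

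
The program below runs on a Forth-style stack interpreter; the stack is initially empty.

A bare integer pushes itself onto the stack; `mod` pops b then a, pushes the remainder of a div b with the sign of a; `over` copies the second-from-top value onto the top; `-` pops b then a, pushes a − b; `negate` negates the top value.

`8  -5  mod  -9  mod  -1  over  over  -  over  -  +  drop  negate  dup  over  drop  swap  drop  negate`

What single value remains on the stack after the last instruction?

3

8      → 8
-5     → 8 -5
mod    → 3
-9     → 3 -9
mod    → 3
-1     → 3 -1
over   → 3 -1 3
over   → 3 -1 3 -1
-      → 3 -1 4
over   → 3 -1 4 -1
-      → 3 -1 5
+      → 3 4
drop   → 3
negate → -3
dup    → -3 -3
over   → -3 -3 -3
drop   → -3 -3
swap   → -3 -3
drop   → -3
negate → 3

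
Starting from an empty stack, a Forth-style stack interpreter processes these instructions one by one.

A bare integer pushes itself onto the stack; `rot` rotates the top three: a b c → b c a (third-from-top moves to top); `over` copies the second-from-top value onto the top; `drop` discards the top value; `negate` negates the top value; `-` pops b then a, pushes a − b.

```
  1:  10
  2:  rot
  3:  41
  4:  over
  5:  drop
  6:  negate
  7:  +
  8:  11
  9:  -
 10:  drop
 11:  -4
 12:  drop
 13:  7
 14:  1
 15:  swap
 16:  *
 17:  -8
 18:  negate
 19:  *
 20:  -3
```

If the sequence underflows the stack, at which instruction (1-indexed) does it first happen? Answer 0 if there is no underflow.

2

10  10
rot  — needs 3 operands, stack has 1 → underflow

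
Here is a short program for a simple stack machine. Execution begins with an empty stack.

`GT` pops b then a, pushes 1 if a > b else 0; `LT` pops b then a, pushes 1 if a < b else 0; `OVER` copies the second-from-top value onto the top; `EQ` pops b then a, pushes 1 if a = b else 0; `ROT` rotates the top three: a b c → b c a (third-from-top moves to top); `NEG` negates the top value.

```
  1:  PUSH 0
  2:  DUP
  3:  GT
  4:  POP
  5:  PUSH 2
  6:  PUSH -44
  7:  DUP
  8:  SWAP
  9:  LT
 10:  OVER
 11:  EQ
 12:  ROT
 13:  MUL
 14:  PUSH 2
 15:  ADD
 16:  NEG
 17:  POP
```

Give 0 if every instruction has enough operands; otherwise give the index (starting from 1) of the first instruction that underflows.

PUSH 0   → [0]
DUP      → [0, 0]
GT       → [0]
POP      → []
PUSH 2   → [2]
PUSH -44 → [2, -44]
DUP      → [2, -44, -44]
SWAP     → [2, -44, -44]
LT       → [2, 0]
OVER     → [2, 0, 2]
EQ       → [2, 0]
ROT  — needs 3 operands, stack has 2 → underflow

12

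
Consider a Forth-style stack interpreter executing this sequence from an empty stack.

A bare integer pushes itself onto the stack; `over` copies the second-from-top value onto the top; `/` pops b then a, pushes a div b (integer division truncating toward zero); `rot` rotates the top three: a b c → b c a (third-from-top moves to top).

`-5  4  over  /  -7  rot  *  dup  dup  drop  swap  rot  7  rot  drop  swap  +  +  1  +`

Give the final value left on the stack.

43

-5   → -5
4    → -5 4
over → -5 4 -5
/    → -5 0
-7   → -5 0 -7
rot  → 0 -7 -5
*    → 0 35
dup  → 0 35 35
dup  → 0 35 35 35
drop → 0 35 35
swap → 0 35 35
rot  → 35 35 0
7    → 35 35 0 7
rot  → 35 0 7 35
drop → 35 0 7
swap → 35 7 0
+    → 35 7
+    → 42
1    → 42 1
+    → 43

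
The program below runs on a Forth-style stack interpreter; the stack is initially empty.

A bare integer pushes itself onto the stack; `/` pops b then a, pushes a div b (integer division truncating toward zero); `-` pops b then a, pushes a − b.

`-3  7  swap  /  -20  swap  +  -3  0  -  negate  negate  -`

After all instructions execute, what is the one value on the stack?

-19

-3      [-3]
7       [-3, 7]
swap    [7, -3]
/       [-2]
-20     [-2, -20]
swap    [-20, -2]
+       [-22]
-3      [-22, -3]
0       [-22, -3, 0]
-       [-22, -3]
negate  [-22, 3]
negate  [-22, -3]
-       [-19]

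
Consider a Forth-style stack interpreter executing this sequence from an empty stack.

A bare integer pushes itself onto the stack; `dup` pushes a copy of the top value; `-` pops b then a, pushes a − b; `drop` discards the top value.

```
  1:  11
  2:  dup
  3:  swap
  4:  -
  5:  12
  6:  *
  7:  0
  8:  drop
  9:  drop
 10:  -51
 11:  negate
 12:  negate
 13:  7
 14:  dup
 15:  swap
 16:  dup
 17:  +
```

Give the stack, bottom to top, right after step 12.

[-51]

11     : 11
dup    : 11 11
swap   : 11 11
-      : 0
12     : 0 12
*      : 0
0      : 0 0
drop   : 0
drop   : (empty)
-51    : -51
negate : 51
negate : -51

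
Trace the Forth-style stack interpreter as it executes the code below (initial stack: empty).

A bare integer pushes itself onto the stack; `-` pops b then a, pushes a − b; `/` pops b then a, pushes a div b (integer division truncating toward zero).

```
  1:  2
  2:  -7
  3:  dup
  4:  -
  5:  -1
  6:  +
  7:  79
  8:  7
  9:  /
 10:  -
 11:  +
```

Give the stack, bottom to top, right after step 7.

2   → 2
-7  → 2 -7
dup → 2 -7 -7
-   → 2 0
-1  → 2 0 -1
+   → 2 -1
79  → 2 -1 79

[2, -1, 79]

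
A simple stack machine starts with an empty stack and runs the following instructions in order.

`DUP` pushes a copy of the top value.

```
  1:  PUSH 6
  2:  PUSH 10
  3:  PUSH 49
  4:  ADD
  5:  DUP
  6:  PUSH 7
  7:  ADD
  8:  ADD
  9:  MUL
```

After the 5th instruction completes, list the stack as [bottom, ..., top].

[6, 59, 59]

PUSH 6  : [6]
PUSH 10 : [6, 10]
PUSH 49 : [6, 10, 49]
ADD     : [6, 59]
DUP     : [6, 59, 59]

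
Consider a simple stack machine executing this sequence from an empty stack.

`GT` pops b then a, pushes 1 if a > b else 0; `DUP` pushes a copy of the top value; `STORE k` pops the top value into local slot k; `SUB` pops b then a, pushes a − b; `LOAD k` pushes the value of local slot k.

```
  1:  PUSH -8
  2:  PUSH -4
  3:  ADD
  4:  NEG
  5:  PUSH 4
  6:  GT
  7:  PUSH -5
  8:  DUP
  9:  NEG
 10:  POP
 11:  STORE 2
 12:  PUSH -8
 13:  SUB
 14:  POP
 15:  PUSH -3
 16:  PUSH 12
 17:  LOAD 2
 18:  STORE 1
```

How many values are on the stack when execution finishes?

2

PUSH -8  -8
PUSH -4  -8 -4
ADD      -12
NEG      12
PUSH 4   12 4
GT       1
PUSH -5  1 -5
DUP      1 -5 -5
NEG      1 -5 5
POP      1 -5
STORE 2  1
PUSH -8  1 -8
SUB      9
POP      (empty)
PUSH -3  -3
PUSH 12  -3 12
LOAD 2   -3 12 -5
STORE 1  -3 12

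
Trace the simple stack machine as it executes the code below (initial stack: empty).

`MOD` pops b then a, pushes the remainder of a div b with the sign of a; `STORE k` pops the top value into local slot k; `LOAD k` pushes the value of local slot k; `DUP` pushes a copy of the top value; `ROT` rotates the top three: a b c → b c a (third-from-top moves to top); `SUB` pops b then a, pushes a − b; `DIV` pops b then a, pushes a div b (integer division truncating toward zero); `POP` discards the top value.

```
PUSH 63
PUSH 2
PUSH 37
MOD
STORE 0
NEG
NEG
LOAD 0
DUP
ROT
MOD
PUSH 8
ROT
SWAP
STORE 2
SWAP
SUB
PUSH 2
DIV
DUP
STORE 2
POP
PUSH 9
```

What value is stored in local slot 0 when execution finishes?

PUSH 63 : [63]
PUSH 2  : [63, 2]
PUSH 37 : [63, 2, 37]
MOD     : [63, 2]
STORE 0 : [63]
NEG     : [-63]
NEG     : [63]
LOAD 0  : [63, 2]
DUP     : [63, 2, 2]
ROT     : [2, 2, 63]
MOD     : [2, 2]
PUSH 8  : [2, 2, 8]
ROT     : [2, 8, 2]
SWAP    : [2, 2, 8]
STORE 2 : [2, 2]
SWAP    : [2, 2]
SUB     : [0]
PUSH 2  : [0, 2]
DIV     : [0]
DUP     : [0, 0]
STORE 2 : [0]
POP     : []
PUSH 9  : [9]

2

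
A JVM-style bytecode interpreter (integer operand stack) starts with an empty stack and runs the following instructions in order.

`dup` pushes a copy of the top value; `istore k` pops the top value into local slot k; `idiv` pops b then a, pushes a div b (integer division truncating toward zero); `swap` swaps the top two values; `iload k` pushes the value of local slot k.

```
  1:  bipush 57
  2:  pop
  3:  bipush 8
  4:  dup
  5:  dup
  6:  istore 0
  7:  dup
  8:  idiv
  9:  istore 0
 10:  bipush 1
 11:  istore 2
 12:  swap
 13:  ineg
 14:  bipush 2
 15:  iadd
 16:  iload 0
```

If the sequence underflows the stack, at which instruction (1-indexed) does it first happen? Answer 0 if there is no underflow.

bipush 57 -> [57]
pop       -> []
bipush 8  -> [8]
dup       -> [8, 8]
dup       -> [8, 8, 8]
istore 0  -> [8, 8]
dup       -> [8, 8, 8]
idiv      -> [8, 1]
istore 0  -> [8]
bipush 1  -> [8, 1]
istore 2  -> [8]
swap  — needs 2 operands, stack has 1 → underflow

12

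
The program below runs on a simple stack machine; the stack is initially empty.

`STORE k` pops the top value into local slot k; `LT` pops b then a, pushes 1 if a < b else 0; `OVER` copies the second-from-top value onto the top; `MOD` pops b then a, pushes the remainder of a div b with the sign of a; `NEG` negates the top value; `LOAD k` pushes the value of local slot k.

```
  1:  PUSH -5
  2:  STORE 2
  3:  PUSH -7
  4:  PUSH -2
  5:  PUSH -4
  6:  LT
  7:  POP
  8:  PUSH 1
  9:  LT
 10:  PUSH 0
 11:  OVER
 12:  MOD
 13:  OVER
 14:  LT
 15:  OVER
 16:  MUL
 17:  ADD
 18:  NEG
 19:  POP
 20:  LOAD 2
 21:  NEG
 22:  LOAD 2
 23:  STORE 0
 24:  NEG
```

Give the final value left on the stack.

-5

PUSH -5 -> -5
STORE 2 -> (empty)
PUSH -7 -> -7
PUSH -2 -> -7 -2
PUSH -4 -> -7 -2 -4
LT      -> -7 0
POP     -> -7
PUSH 1  -> -7 1
LT      -> 1
PUSH 0  -> 1 0
OVER    -> 1 0 1
MOD     -> 1 0
OVER    -> 1 0 1
LT      -> 1 1
OVER    -> 1 1 1
MUL     -> 1 1
ADD     -> 2
NEG     -> -2
POP     -> (empty)
LOAD 2  -> -5
NEG     -> 5
LOAD 2  -> 5 -5
STORE 0 -> 5
NEG     -> -5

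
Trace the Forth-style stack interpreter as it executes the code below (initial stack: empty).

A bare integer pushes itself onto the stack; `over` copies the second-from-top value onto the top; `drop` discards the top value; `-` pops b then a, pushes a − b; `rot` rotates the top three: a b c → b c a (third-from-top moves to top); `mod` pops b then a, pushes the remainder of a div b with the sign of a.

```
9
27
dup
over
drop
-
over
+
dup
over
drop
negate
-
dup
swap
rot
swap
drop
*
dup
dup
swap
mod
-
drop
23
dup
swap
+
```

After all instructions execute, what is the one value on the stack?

46

9      : [9]
27     : [9, 27]
dup    : [9, 27, 27]
over   : [9, 27, 27, 27]
drop   : [9, 27, 27]
-      : [9, 0]
over   : [9, 0, 9]
+      : [9, 9]
dup    : [9, 9, 9]
over   : [9, 9, 9, 9]
drop   : [9, 9, 9]
negate : [9, 9, -9]
-      : [9, 18]
dup    : [9, 18, 18]
swap   : [9, 18, 18]
rot    : [18, 18, 9]
swap   : [18, 9, 18]
drop   : [18, 9]
*      : [162]
dup    : [162, 162]
dup    : [162, 162, 162]
swap   : [162, 162, 162]
mod    : [162, 0]
-      : [162]
drop   : []
23     : [23]
dup    : [23, 23]
swap   : [23, 23]
+      : [46]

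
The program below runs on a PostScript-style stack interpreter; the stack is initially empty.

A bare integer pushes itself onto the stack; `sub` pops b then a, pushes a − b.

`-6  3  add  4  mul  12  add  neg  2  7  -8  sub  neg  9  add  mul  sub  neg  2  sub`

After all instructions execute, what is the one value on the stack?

-14

-6  : [-6]
3   : [-6, 3]
add : [-3]
4   : [-3, 4]
mul : [-12]
12  : [-12, 12]
add : [0]
neg : [0]
2   : [0, 2]
7   : [0, 2, 7]
-8  : [0, 2, 7, -8]
sub : [0, 2, 15]
neg : [0, 2, -15]
9   : [0, 2, -15, 9]
add : [0, 2, -6]
mul : [0, -12]
sub : [12]
neg : [-12]
2   : [-12, 2]
sub : [-14]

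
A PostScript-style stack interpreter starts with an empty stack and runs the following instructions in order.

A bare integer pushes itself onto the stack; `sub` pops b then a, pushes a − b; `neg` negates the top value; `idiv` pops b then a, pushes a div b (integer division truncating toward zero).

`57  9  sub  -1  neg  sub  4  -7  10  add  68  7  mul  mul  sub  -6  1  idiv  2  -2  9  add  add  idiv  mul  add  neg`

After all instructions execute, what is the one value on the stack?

57   → 57
9    → 57 9
sub  → 48
-1   → 48 -1
neg  → 48 1
sub  → 47
4    → 47 4
-7   → 47 4 -7
10   → 47 4 -7 10
add  → 47 4 3
68   → 47 4 3 68
7    → 47 4 3 68 7
mul  → 47 4 3 476
mul  → 47 4 1428
sub  → 47 -1424
-6   → 47 -1424 -6
1    → 47 -1424 -6 1
idiv → 47 -1424 -6
2    → 47 -1424 -6 2
-2   → 47 -1424 -6 2 -2
9    → 47 -1424 -6 2 -2 9
add  → 47 -1424 -6 2 7
add  → 47 -1424 -6 9
idiv → 47 -1424 0
mul  → 47 0
add  → 47
neg  → -47

-47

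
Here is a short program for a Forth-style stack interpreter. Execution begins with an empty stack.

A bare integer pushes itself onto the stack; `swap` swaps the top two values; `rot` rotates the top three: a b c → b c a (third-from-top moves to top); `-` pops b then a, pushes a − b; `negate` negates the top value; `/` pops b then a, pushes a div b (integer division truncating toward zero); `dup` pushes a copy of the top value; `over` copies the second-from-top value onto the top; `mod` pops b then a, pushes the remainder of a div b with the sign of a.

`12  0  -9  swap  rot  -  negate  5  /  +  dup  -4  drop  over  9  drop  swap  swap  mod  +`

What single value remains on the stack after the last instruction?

-7

12     : 12
0      : 12 0
-9     : 12 0 -9
swap   : 12 -9 0
rot    : -9 0 12
-      : -9 -12
negate : -9 12
5      : -9 12 5
/      : -9 2
+      : -7
dup    : -7 -7
-4     : -7 -7 -4
drop   : -7 -7
over   : -7 -7 -7
9      : -7 -7 -7 9
drop   : -7 -7 -7
swap   : -7 -7 -7
swap   : -7 -7 -7
mod    : -7 0
+      : -7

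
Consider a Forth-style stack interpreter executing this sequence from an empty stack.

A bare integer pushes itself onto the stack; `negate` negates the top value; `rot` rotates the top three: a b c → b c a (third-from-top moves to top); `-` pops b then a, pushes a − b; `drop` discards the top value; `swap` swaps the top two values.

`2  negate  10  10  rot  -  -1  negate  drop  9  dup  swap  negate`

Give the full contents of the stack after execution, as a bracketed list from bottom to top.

2      → 2
negate → -2
10     → -2 10
10     → -2 10 10
rot    → 10 10 -2
-      → 10 12
-1     → 10 12 -1
negate → 10 12 1
drop   → 10 12
9      → 10 12 9
dup    → 10 12 9 9
swap   → 10 12 9 9
negate → 10 12 9 -9

[10, 12, 9, -9]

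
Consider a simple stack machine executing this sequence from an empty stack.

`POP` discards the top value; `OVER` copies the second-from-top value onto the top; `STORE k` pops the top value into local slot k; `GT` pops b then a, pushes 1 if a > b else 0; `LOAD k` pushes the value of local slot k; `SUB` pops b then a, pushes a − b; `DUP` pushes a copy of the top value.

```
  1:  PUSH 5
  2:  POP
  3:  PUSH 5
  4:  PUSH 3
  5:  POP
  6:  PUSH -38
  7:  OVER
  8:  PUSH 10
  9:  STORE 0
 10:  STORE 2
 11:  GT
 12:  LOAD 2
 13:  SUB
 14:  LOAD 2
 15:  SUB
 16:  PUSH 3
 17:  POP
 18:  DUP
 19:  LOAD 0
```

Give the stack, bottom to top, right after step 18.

[-9, -9]

PUSH 5   : [5]
POP      : []
PUSH 5   : [5]
PUSH 3   : [5, 3]
POP      : [5]
PUSH -38 : [5, -38]
OVER     : [5, -38, 5]
PUSH 10  : [5, -38, 5, 10]
STORE 0  : [5, -38, 5]
STORE 2  : [5, -38]
GT       : [1]
LOAD 2   : [1, 5]
SUB      : [-4]
LOAD 2   : [-4, 5]
SUB      : [-9]
PUSH 3   : [-9, 3]
POP      : [-9]
DUP      : [-9, -9]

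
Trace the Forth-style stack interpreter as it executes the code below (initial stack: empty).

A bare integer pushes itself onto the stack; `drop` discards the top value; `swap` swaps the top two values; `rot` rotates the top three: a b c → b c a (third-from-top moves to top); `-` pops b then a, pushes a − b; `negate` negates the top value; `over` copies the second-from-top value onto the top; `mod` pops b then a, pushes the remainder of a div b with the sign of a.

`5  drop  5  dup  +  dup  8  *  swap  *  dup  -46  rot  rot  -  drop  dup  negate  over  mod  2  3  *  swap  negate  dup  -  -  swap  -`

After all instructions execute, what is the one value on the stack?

52

5      → [5]
drop   → []
5      → [5]
dup    → [5, 5]
+      → [10]
dup    → [10, 10]
8      → [10, 10, 8]
*      → [10, 80]
swap   → [80, 10]
*      → [800]
dup    → [800, 800]
-46    → [800, 800, -46]
rot    → [800, -46, 800]
rot    → [-46, 800, 800]
-      → [-46, 0]
drop   → [-46]
dup    → [-46, -46]
negate → [-46, 46]
over   → [-46, 46, -46]
mod    → [-46, 0]
2      → [-46, 0, 2]
3      → [-46, 0, 2, 3]
*      → [-46, 0, 6]
swap   → [-46, 6, 0]
negate → [-46, 6, 0]
dup    → [-46, 6, 0, 0]
-      → [-46, 6, 0]
-      → [-46, 6]
swap   → [6, -46]
-      → [52]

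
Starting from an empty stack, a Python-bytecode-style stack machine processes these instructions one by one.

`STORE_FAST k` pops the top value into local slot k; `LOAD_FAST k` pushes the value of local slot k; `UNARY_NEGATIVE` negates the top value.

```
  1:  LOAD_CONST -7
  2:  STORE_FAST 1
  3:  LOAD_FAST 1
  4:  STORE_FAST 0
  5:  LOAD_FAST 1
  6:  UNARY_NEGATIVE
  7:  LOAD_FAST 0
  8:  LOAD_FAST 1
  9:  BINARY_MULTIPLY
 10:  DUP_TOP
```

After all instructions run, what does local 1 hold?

LOAD_CONST -7   : -7
STORE_FAST 1    : (empty)
LOAD_FAST 1     : -7
STORE_FAST 0    : (empty)
LOAD_FAST 1     : -7
UNARY_NEGATIVE  : 7
LOAD_FAST 0     : 7 -7
LOAD_FAST 1     : 7 -7 -7
BINARY_MULTIPLY : 7 49
DUP_TOP         : 7 49 49

-7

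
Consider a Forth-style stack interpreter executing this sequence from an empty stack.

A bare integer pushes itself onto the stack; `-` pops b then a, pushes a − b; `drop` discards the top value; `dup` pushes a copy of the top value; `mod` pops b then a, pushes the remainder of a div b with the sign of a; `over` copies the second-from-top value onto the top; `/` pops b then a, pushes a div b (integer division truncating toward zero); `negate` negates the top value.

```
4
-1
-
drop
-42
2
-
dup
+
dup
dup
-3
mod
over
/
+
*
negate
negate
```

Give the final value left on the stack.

7744

4       [4]
-1      [4, -1]
-       [5]
drop    []
-42     [-42]
2       [-42, 2]
-       [-44]
dup     [-44, -44]
+       [-88]
dup     [-88, -88]
dup     [-88, -88, -88]
-3      [-88, -88, -88, -3]
mod     [-88, -88, -1]
over    [-88, -88, -1, -88]
/       [-88, -88, 0]
+       [-88, -88]
*       [7744]
negate  [-7744]
negate  [7744]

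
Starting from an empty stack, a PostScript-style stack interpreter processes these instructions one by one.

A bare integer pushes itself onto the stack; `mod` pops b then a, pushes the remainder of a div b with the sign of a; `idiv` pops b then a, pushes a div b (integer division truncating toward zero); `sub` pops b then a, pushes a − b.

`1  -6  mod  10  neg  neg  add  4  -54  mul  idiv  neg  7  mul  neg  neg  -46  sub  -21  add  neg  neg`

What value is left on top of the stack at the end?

1    → 1
-6   → 1 -6
mod  → 1
10   → 1 10
neg  → 1 -10
neg  → 1 10
add  → 11
4    → 11 4
-54  → 11 4 -54
mul  → 11 -216
idiv → 0
neg  → 0
7    → 0 7
mul  → 0
neg  → 0
neg  → 0
-46  → 0 -46
sub  → 46
-21  → 46 -21
add  → 25
neg  → -25
neg  → 25

25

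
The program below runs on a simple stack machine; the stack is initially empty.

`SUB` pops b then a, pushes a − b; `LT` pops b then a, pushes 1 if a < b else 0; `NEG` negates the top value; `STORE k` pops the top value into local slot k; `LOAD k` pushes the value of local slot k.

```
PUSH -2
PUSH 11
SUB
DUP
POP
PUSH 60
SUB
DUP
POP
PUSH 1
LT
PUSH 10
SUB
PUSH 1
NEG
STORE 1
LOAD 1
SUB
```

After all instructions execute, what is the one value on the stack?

PUSH -2  -2
PUSH 11  -2 11
SUB      -13
DUP      -13 -13
POP      -13
PUSH 60  -13 60
SUB      -73
DUP      -73 -73
POP      -73
PUSH 1   -73 1
LT       1
PUSH 10  1 10
SUB      -9
PUSH 1   -9 1
NEG      -9 -1
STORE 1  -9
LOAD 1   -9 -1
SUB      -8

-8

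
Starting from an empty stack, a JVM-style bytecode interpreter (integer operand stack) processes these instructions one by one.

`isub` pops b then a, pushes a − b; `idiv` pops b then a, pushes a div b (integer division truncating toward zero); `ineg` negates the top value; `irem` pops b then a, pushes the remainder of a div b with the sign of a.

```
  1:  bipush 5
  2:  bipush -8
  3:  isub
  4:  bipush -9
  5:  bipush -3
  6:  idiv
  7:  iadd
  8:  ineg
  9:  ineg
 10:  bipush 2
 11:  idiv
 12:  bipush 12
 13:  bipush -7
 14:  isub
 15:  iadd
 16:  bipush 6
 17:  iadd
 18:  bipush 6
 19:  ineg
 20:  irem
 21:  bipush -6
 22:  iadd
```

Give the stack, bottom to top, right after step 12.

[8, 12]

bipush 5   5
bipush -8  5 -8
isub       13
bipush -9  13 -9
bipush -3  13 -9 -3
idiv       13 3
iadd       16
ineg       -16
ineg       16
bipush 2   16 2
idiv       8
bipush 12  8 12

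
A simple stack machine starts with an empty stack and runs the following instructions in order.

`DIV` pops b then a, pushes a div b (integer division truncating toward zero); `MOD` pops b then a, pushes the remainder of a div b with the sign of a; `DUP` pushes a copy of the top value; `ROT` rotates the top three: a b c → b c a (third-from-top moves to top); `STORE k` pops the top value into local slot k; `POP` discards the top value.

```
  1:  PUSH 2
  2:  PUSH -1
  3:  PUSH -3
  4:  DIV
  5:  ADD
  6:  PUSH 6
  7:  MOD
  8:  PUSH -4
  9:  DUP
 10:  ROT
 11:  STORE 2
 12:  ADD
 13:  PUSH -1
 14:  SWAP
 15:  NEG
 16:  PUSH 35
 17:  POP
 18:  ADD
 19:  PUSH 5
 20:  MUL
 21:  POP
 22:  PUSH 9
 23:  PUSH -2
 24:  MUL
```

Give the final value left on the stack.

PUSH 2  -> 2
PUSH -1 -> 2 -1
PUSH -3 -> 2 -1 -3
DIV     -> 2 0
ADD     -> 2
PUSH 6  -> 2 6
MOD     -> 2
PUSH -4 -> 2 -4
DUP     -> 2 -4 -4
ROT     -> -4 -4 2
STORE 2 -> -4 -4
ADD     -> -8
PUSH -1 -> -8 -1
SWAP    -> -1 -8
NEG     -> -1 8
PUSH 35 -> -1 8 35
POP     -> -1 8
ADD     -> 7
PUSH 5  -> 7 5
MUL     -> 35
POP     -> (empty)
PUSH 9  -> 9
PUSH -2 -> 9 -2
MUL     -> -18

-18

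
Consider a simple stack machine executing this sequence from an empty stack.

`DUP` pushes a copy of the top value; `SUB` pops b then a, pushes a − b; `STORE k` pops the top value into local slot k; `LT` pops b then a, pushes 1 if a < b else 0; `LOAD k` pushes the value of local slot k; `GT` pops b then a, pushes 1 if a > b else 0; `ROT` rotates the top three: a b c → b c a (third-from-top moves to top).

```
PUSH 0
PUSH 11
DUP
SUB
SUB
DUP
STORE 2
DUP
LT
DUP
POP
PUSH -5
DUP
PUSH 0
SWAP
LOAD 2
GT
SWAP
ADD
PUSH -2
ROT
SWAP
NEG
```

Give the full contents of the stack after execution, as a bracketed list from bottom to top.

[0, 0, -5, 2]

PUSH 0  -> [0]
PUSH 11 -> [0, 11]
DUP     -> [0, 11, 11]
SUB     -> [0, 0]
SUB     -> [0]
DUP     -> [0, 0]
STORE 2 -> [0]
DUP     -> [0, 0]
LT      -> [0]
DUP     -> [0, 0]
POP     -> [0]
PUSH -5 -> [0, -5]
DUP     -> [0, -5, -5]
PUSH 0  -> [0, -5, -5, 0]
SWAP    -> [0, -5, 0, -5]
LOAD 2  -> [0, -5, 0, -5, 0]
GT      -> [0, -5, 0, 0]
SWAP    -> [0, -5, 0, 0]
ADD     -> [0, -5, 0]
PUSH -2 -> [0, -5, 0, -2]
ROT     -> [0, 0, -2, -5]
SWAP    -> [0, 0, -5, -2]
NEG     -> [0, 0, -5, 2]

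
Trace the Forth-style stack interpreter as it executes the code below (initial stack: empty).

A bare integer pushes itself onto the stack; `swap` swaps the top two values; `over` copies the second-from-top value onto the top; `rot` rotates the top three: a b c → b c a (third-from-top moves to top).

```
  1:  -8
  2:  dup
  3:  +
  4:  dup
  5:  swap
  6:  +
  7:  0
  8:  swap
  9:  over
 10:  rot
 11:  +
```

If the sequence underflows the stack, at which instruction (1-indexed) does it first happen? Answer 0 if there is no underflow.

-8    -8
dup   -8 -8
+     -16
dup   -16 -16
swap  -16 -16
+     -32
0     -32 0
swap  0 -32
over  0 -32 0
rot   -32 0 0
+     -32 0

0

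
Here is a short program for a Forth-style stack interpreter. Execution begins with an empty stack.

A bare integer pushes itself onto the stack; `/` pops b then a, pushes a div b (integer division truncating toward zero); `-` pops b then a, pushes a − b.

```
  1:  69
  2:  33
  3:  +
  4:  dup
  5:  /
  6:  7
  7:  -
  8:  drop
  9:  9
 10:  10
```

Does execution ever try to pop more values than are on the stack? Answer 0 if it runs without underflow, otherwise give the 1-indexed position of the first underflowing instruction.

69   → 69
33   → 69 33
+    → 102
dup  → 102 102
/    → 1
7    → 1 7
-    → -6
drop → (empty)
9    → 9
10   → 9 10

0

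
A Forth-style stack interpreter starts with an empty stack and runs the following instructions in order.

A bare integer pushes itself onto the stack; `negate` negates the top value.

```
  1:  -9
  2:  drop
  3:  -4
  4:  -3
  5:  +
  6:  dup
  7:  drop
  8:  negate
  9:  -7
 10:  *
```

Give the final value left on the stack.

-49

-9      [-9]
drop    []
-4      [-4]
-3      [-4, -3]
+       [-7]
dup     [-7, -7]
drop    [-7]
negate  [7]
-7      [7, -7]
*       [-49]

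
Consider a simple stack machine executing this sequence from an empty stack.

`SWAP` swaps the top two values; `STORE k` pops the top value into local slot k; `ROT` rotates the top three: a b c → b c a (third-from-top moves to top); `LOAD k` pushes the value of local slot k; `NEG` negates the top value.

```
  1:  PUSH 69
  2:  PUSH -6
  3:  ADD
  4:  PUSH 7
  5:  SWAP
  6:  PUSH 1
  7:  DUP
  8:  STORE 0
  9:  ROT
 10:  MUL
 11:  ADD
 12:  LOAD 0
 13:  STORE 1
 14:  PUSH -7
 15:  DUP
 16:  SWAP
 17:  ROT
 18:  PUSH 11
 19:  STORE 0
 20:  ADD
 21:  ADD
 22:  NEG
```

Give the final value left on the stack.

PUSH 69 → [69]
PUSH -6 → [69, -6]
ADD     → [63]
PUSH 7  → [63, 7]
SWAP    → [7, 63]
PUSH 1  → [7, 63, 1]
DUP     → [7, 63, 1, 1]
STORE 0 → [7, 63, 1]
ROT     → [63, 1, 7]
MUL     → [63, 7]
ADD     → [70]
LOAD 0  → [70, 1]
STORE 1 → [70]
PUSH -7 → [70, -7]
DUP     → [70, -7, -7]
SWAP    → [70, -7, -7]
ROT     → [-7, -7, 70]
PUSH 11 → [-7, -7, 70, 11]
STORE 0 → [-7, -7, 70]
ADD     → [-7, 63]
ADD     → [56]
NEG     → [-56]

-56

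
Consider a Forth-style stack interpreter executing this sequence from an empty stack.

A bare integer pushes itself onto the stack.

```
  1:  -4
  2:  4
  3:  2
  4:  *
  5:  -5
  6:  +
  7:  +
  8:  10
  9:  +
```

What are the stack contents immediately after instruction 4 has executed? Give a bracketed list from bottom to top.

-4 -> -4
4  -> -4 4
2  -> -4 4 2
*  -> -4 8

[-4, 8]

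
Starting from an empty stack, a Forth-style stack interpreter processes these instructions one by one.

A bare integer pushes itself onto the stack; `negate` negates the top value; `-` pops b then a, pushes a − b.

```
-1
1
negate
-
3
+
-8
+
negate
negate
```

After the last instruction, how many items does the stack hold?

1

-1     : [-1]
1      : [-1, 1]
negate : [-1, -1]
-      : [0]
3      : [0, 3]
+      : [3]
-8     : [3, -8]
+      : [-5]
negate : [5]
negate : [-5]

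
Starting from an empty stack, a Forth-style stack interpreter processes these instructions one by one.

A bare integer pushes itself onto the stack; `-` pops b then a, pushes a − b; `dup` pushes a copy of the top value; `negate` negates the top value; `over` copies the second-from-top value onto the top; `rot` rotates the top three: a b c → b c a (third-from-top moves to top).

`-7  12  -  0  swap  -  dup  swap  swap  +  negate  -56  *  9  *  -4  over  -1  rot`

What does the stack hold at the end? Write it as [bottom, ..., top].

[19152, 19152, -1, -4]

-7     : [-7]
12     : [-7, 12]
-      : [-19]
0      : [-19, 0]
swap   : [0, -19]
-      : [19]
dup    : [19, 19]
swap   : [19, 19]
swap   : [19, 19]
+      : [38]
negate : [-38]
-56    : [-38, -56]
*      : [2128]
9      : [2128, 9]
*      : [19152]
-4     : [19152, -4]
over   : [19152, -4, 19152]
-1     : [19152, -4, 19152, -1]
rot    : [19152, 19152, -1, -4]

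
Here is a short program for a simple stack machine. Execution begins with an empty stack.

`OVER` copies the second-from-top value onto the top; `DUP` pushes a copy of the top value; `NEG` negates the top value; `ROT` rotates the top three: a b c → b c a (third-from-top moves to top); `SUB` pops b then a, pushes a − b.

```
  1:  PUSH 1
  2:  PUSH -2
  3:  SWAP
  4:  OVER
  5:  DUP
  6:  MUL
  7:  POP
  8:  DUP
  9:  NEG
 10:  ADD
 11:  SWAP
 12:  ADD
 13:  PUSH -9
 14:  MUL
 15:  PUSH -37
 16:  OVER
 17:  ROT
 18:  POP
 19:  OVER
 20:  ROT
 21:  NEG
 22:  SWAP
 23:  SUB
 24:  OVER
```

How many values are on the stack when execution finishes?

PUSH 1   -> [1]
PUSH -2  -> [1, -2]
SWAP     -> [-2, 1]
OVER     -> [-2, 1, -2]
DUP      -> [-2, 1, -2, -2]
MUL      -> [-2, 1, 4]
POP      -> [-2, 1]
DUP      -> [-2, 1, 1]
NEG      -> [-2, 1, -1]
ADD      -> [-2, 0]
SWAP     -> [0, -2]
ADD      -> [-2]
PUSH -9  -> [-2, -9]
MUL      -> [18]
PUSH -37 -> [18, -37]
OVER     -> [18, -37, 18]
ROT      -> [-37, 18, 18]
POP      -> [-37, 18]
OVER     -> [-37, 18, -37]
ROT      -> [18, -37, -37]
NEG      -> [18, -37, 37]
SWAP     -> [18, 37, -37]
SUB      -> [18, 74]
OVER     -> [18, 74, 18]

3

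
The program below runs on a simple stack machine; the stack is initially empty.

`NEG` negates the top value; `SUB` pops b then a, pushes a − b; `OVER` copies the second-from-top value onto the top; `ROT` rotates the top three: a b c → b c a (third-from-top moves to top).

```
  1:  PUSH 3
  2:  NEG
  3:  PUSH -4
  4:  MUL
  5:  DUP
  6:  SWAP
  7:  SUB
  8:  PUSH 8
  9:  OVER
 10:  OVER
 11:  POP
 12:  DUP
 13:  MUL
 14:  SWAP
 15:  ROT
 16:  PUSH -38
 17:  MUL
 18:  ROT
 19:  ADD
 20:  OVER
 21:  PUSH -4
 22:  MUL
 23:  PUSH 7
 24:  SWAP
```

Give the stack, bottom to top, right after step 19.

PUSH 3    3
NEG       -3
PUSH -4   -3 -4
MUL       12
DUP       12 12
SWAP      12 12
SUB       0
PUSH 8    0 8
OVER      0 8 0
OVER      0 8 0 8
POP       0 8 0
DUP       0 8 0 0
MUL       0 8 0
SWAP      0 0 8
ROT       0 8 0
PUSH -38  0 8 0 -38
MUL       0 8 0
ROT       8 0 0
ADD       8 0

[8, 0]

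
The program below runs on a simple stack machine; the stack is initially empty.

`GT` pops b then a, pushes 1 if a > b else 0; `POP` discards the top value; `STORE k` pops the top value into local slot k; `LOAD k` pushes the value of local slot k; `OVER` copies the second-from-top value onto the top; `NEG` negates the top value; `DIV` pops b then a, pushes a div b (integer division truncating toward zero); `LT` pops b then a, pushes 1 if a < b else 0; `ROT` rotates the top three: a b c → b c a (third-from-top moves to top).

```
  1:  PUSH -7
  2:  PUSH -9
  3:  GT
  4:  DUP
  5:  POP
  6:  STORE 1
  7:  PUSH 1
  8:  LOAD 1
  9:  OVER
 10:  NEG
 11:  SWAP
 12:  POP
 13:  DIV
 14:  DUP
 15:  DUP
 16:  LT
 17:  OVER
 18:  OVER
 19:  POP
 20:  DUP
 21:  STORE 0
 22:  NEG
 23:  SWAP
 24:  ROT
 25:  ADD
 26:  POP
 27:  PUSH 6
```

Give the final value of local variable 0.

PUSH -7  [-7]
PUSH -9  [-7, -9]
GT       [1]
DUP      [1, 1]
POP      [1]
STORE 1  []
PUSH 1   [1]
LOAD 1   [1, 1]
OVER     [1, 1, 1]
NEG      [1, 1, -1]
SWAP     [1, -1, 1]
POP      [1, -1]
DIV      [-1]
DUP      [-1, -1]
DUP      [-1, -1, -1]
LT       [-1, 0]
OVER     [-1, 0, -1]
OVER     [-1, 0, -1, 0]
POP      [-1, 0, -1]
DUP      [-1, 0, -1, -1]
STORE 0  [-1, 0, -1]
NEG      [-1, 0, 1]
SWAP     [-1, 1, 0]
ROT      [1, 0, -1]
ADD      [1, -1]
POP      [1]
PUSH 6   [1, 6]

-1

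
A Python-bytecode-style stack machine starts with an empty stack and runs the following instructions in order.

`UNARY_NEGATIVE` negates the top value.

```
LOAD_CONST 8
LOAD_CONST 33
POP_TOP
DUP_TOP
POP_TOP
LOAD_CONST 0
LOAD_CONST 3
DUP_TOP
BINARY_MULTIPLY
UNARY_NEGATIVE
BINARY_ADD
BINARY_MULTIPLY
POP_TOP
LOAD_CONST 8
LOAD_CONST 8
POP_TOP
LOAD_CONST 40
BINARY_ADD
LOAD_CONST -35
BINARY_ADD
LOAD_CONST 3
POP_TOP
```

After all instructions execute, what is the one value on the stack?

13

LOAD_CONST 8    → [8]
LOAD_CONST 33   → [8, 33]
POP_TOP         → [8]
DUP_TOP         → [8, 8]
POP_TOP         → [8]
LOAD_CONST 0    → [8, 0]
LOAD_CONST 3    → [8, 0, 3]
DUP_TOP         → [8, 0, 3, 3]
BINARY_MULTIPLY → [8, 0, 9]
UNARY_NEGATIVE  → [8, 0, -9]
BINARY_ADD      → [8, -9]
BINARY_MULTIPLY → [-72]
POP_TOP         → []
LOAD_CONST 8    → [8]
LOAD_CONST 8    → [8, 8]
POP_TOP         → [8]
LOAD_CONST 40   → [8, 40]
BINARY_ADD      → [48]
LOAD_CONST -35  → [48, -35]
BINARY_ADD      → [13]
LOAD_CONST 3    → [13, 3]
POP_TOP         → [13]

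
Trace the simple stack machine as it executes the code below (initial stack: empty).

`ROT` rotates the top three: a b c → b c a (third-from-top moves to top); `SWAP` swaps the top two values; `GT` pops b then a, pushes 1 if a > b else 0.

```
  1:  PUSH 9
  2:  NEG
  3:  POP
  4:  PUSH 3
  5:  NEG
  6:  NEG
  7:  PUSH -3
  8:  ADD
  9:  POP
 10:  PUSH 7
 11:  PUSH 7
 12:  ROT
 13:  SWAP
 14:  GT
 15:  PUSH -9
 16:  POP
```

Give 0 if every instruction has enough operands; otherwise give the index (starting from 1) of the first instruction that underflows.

PUSH 9  : 9
NEG     : -9
POP     : (empty)
PUSH 3  : 3
NEG     : -3
NEG     : 3
PUSH -3 : 3 -3
ADD     : 0
POP     : (empty)
PUSH 7  : 7
PUSH 7  : 7 7
ROT  — needs 3 operands, stack has 2 → underflow

12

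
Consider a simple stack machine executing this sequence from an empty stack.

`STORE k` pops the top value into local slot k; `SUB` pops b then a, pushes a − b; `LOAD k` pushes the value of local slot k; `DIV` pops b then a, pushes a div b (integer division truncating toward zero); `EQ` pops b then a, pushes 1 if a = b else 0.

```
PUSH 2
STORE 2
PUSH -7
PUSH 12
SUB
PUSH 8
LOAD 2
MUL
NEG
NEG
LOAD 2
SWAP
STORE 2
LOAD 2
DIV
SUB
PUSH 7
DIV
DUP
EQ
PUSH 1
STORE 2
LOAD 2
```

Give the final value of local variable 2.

1

PUSH 2   [2]
STORE 2  []
PUSH -7  [-7]
PUSH 12  [-7, 12]
SUB      [-19]
PUSH 8   [-19, 8]
LOAD 2   [-19, 8, 2]
MUL      [-19, 16]
NEG      [-19, -16]
NEG      [-19, 16]
LOAD 2   [-19, 16, 2]
SWAP     [-19, 2, 16]
STORE 2  [-19, 2]
LOAD 2   [-19, 2, 16]
DIV      [-19, 0]
SUB      [-19]
PUSH 7   [-19, 7]
DIV      [-2]
DUP      [-2, -2]
EQ       [1]
PUSH 1   [1, 1]
STORE 2  [1]
LOAD 2   [1, 1]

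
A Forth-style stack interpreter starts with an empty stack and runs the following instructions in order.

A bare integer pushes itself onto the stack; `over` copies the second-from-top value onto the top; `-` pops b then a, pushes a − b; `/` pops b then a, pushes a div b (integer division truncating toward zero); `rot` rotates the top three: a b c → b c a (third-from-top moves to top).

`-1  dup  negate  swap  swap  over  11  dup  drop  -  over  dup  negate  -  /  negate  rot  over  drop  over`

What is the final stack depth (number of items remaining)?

4

-1     → -1
dup    → -1 -1
negate → -1 1
swap   → 1 -1
swap   → -1 1
over   → -1 1 -1
11     → -1 1 -1 11
dup    → -1 1 -1 11 11
drop   → -1 1 -1 11
-      → -1 1 -12
over   → -1 1 -12 1
dup    → -1 1 -12 1 1
negate → -1 1 -12 1 -1
-      → -1 1 -12 2
/      → -1 1 -6
negate → -1 1 6
rot    → 1 6 -1
over   → 1 6 -1 6
drop   → 1 6 -1
over   → 1 6 -1 6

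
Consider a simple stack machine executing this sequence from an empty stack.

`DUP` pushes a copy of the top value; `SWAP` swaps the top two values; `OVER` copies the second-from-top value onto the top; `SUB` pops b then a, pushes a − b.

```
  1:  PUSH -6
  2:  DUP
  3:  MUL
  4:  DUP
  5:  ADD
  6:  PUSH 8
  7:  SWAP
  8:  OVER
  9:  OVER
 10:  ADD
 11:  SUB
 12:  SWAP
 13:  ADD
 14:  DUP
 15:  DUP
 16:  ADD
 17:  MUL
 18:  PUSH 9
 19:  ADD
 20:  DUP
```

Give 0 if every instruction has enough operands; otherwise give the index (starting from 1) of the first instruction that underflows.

PUSH -6 : [-6]
DUP     : [-6, -6]
MUL     : [36]
DUP     : [36, 36]
ADD     : [72]
PUSH 8  : [72, 8]
SWAP    : [8, 72]
OVER    : [8, 72, 8]
OVER    : [8, 72, 8, 72]
ADD     : [8, 72, 80]
SUB     : [8, -8]
SWAP    : [-8, 8]
ADD     : [0]
DUP     : [0, 0]
DUP     : [0, 0, 0]
ADD     : [0, 0]
MUL     : [0]
PUSH 9  : [0, 9]
ADD     : [9]
DUP     : [9, 9]

0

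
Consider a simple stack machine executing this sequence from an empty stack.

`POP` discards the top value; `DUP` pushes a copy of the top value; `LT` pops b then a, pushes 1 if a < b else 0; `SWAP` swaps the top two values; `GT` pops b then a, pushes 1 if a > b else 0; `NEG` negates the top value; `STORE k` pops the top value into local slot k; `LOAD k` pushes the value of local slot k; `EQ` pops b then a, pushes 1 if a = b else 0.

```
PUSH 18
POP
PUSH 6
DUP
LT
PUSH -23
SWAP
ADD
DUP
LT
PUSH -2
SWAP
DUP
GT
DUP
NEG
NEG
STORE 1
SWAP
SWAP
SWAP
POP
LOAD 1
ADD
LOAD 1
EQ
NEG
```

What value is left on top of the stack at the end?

PUSH 18  → [18]
POP      → []
PUSH 6   → [6]
DUP      → [6, 6]
LT       → [0]
PUSH -23 → [0, -23]
SWAP     → [-23, 0]
ADD      → [-23]
DUP      → [-23, -23]
LT       → [0]
PUSH -2  → [0, -2]
SWAP     → [-2, 0]
DUP      → [-2, 0, 0]
GT       → [-2, 0]
DUP      → [-2, 0, 0]
NEG      → [-2, 0, 0]
NEG      → [-2, 0, 0]
STORE 1  → [-2, 0]
SWAP     → [0, -2]
SWAP     → [-2, 0]
SWAP     → [0, -2]
POP      → [0]
LOAD 1   → [0, 0]
ADD      → [0]
LOAD 1   → [0, 0]
EQ       → [1]
NEG      → [-1]

-1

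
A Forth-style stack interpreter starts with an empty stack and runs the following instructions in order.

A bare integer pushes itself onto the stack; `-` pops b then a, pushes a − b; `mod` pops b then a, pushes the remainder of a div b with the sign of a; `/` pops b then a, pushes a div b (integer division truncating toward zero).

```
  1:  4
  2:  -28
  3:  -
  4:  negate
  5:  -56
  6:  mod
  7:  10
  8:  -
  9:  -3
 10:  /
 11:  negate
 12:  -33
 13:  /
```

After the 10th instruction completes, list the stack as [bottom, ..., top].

[14]

4      -> [4]
-28    -> [4, -28]
-      -> [32]
negate -> [-32]
-56    -> [-32, -56]
mod    -> [-32]
10     -> [-32, 10]
-      -> [-42]
-3     -> [-42, -3]
/      -> [14]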